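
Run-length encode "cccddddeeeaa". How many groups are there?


Input: cccddddeeeaa
Scanning for consecutive runs:
  Group 1: 'c' x 3 (positions 0-2)
  Group 2: 'd' x 4 (positions 3-6)
  Group 3: 'e' x 3 (positions 7-9)
  Group 4: 'a' x 2 (positions 10-11)
Total groups: 4

4


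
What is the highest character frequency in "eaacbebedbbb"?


Input: eaacbebedbbb
Character counts:
  'a': 2
  'b': 5
  'c': 1
  'd': 1
  'e': 3
Maximum frequency: 5

5


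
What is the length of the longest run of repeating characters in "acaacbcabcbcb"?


Input: "acaacbcabcbcb"
Scanning for longest run:
  Position 1 ('c'): new char, reset run to 1
  Position 2 ('a'): new char, reset run to 1
  Position 3 ('a'): continues run of 'a', length=2
  Position 4 ('c'): new char, reset run to 1
  Position 5 ('b'): new char, reset run to 1
  Position 6 ('c'): new char, reset run to 1
  Position 7 ('a'): new char, reset run to 1
  Position 8 ('b'): new char, reset run to 1
  Position 9 ('c'): new char, reset run to 1
  Position 10 ('b'): new char, reset run to 1
  Position 11 ('c'): new char, reset run to 1
  Position 12 ('b'): new char, reset run to 1
Longest run: 'a' with length 2

2


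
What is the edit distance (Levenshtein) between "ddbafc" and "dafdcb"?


Computing edit distance: "ddbafc" -> "dafdcb"
DP table:
           d    a    f    d    c    b
      0    1    2    3    4    5    6
  d   1    0    1    2    3    4    5
  d   2    1    1    2    2    3    4
  b   3    2    2    2    3    3    3
  a   4    3    2    3    3    4    4
  f   5    4    3    2    3    4    5
  c   6    5    4    3    3    3    4
Edit distance = dp[6][6] = 4

4


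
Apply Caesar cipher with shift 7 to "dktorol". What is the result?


Caesar cipher: shift "dktorol" by 7
  'd' (pos 3) + 7 = pos 10 = 'k'
  'k' (pos 10) + 7 = pos 17 = 'r'
  't' (pos 19) + 7 = pos 0 = 'a'
  'o' (pos 14) + 7 = pos 21 = 'v'
  'r' (pos 17) + 7 = pos 24 = 'y'
  'o' (pos 14) + 7 = pos 21 = 'v'
  'l' (pos 11) + 7 = pos 18 = 's'
Result: kravyvs

kravyvs


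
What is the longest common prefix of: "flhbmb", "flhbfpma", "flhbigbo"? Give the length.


Words: flhbmb, flhbfpma, flhbigbo
  Position 0: all 'f' => match
  Position 1: all 'l' => match
  Position 2: all 'h' => match
  Position 3: all 'b' => match
  Position 4: ('m', 'f', 'i') => mismatch, stop
LCP = "flhb" (length 4)

4


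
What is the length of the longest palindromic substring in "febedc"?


Input: "febedc"
Checking substrings for palindromes:
  [1:4] "ebe" (len 3) => palindrome
Longest palindromic substring: "ebe" with length 3

3


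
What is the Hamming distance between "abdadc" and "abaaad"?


Comparing "abdadc" and "abaaad" position by position:
  Position 0: 'a' vs 'a' => same
  Position 1: 'b' vs 'b' => same
  Position 2: 'd' vs 'a' => differ
  Position 3: 'a' vs 'a' => same
  Position 4: 'd' vs 'a' => differ
  Position 5: 'c' vs 'd' => differ
Total differences (Hamming distance): 3

3


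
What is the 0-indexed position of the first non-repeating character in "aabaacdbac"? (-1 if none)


Input: aabaacdbac
Character frequencies:
  'a': 5
  'b': 2
  'c': 2
  'd': 1
Scanning left to right for freq == 1:
  Position 0 ('a'): freq=5, skip
  Position 1 ('a'): freq=5, skip
  Position 2 ('b'): freq=2, skip
  Position 3 ('a'): freq=5, skip
  Position 4 ('a'): freq=5, skip
  Position 5 ('c'): freq=2, skip
  Position 6 ('d'): unique! => answer = 6

6


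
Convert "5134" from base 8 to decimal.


Input: "5134" in base 8
Positional expansion:
  Digit '5' (value 5) x 8^3 = 2560
  Digit '1' (value 1) x 8^2 = 64
  Digit '3' (value 3) x 8^1 = 24
  Digit '4' (value 4) x 8^0 = 4
Sum = 2652

2652


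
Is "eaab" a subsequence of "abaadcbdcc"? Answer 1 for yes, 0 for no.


Check if "eaab" is a subsequence of "abaadcbdcc"
Greedy scan:
  Position 0 ('a'): no match needed
  Position 1 ('b'): no match needed
  Position 2 ('a'): no match needed
  Position 3 ('a'): no match needed
  Position 4 ('d'): no match needed
  Position 5 ('c'): no match needed
  Position 6 ('b'): no match needed
  Position 7 ('d'): no match needed
  Position 8 ('c'): no match needed
  Position 9 ('c'): no match needed
Only matched 0/4 characters => not a subsequence

0


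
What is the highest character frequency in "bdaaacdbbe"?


Input: bdaaacdbbe
Character counts:
  'a': 3
  'b': 3
  'c': 1
  'd': 2
  'e': 1
Maximum frequency: 3

3


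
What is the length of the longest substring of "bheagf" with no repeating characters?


Input: "bheagf"
Sliding window (track last position of each char):
  Position 0 ('b'): window [0,0] length 1 -- new best
  Position 1 ('h'): window [0,1] length 2 -- new best
  Position 2 ('e'): window [0,2] length 3 -- new best
  Position 3 ('a'): window [0,3] length 4 -- new best
  Position 4 ('g'): window [0,4] length 5 -- new best
  Position 5 ('f'): window [0,5] length 6 -- new best
Longest substring with no repeats: "bheagf" with length 6

6


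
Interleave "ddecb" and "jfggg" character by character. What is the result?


Interleaving "ddecb" and "jfggg":
  Position 0: 'd' from first, 'j' from second => "dj"
  Position 1: 'd' from first, 'f' from second => "df"
  Position 2: 'e' from first, 'g' from second => "eg"
  Position 3: 'c' from first, 'g' from second => "cg"
  Position 4: 'b' from first, 'g' from second => "bg"
Result: djdfegcgbg

djdfegcgbg


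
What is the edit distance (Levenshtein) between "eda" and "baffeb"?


Computing edit distance: "eda" -> "baffeb"
DP table:
           b    a    f    f    e    b
      0    1    2    3    4    5    6
  e   1    1    2    3    4    4    5
  d   2    2    2    3    4    5    5
  a   3    3    2    3    4    5    6
Edit distance = dp[3][6] = 6

6


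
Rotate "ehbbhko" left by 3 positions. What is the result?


Input: "ehbbhko", rotate left by 3
First 3 characters: "ehb"
Remaining characters: "bhko"
Concatenate remaining + first: "bhko" + "ehb" = "bhkoehb"

bhkoehb


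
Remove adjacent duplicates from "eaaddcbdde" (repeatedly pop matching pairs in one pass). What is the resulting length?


Input: eaaddcbdde
Stack-based adjacent duplicate removal:
  Read 'e': push. Stack: e
  Read 'a': push. Stack: ea
  Read 'a': matches stack top 'a' => pop. Stack: e
  Read 'd': push. Stack: ed
  Read 'd': matches stack top 'd' => pop. Stack: e
  Read 'c': push. Stack: ec
  Read 'b': push. Stack: ecb
  Read 'd': push. Stack: ecbd
  Read 'd': matches stack top 'd' => pop. Stack: ecb
  Read 'e': push. Stack: ecbe
Final stack: "ecbe" (length 4)

4


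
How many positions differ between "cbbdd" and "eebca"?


Comparing "cbbdd" and "eebca" position by position:
  Position 0: 'c' vs 'e' => DIFFER
  Position 1: 'b' vs 'e' => DIFFER
  Position 2: 'b' vs 'b' => same
  Position 3: 'd' vs 'c' => DIFFER
  Position 4: 'd' vs 'a' => DIFFER
Positions that differ: 4

4


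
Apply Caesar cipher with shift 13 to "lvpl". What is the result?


Caesar cipher: shift "lvpl" by 13
  'l' (pos 11) + 13 = pos 24 = 'y'
  'v' (pos 21) + 13 = pos 8 = 'i'
  'p' (pos 15) + 13 = pos 2 = 'c'
  'l' (pos 11) + 13 = pos 24 = 'y'
Result: yicy

yicy


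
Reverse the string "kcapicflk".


Input: kcapicflk
Reading characters right to left:
  Position 8: 'k'
  Position 7: 'l'
  Position 6: 'f'
  Position 5: 'c'
  Position 4: 'i'
  Position 3: 'p'
  Position 2: 'a'
  Position 1: 'c'
  Position 0: 'k'
Reversed: klfcipack

klfcipack


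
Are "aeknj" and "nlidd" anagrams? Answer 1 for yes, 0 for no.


Strings: "aeknj", "nlidd"
Sorted first:  aejkn
Sorted second: ddiln
Differ at position 0: 'a' vs 'd' => not anagrams

0


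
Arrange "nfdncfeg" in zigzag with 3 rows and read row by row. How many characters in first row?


Zigzag "nfdncfeg" into 3 rows:
Placing characters:
  'n' => row 0
  'f' => row 1
  'd' => row 2
  'n' => row 1
  'c' => row 0
  'f' => row 1
  'e' => row 2
  'g' => row 1
Rows:
  Row 0: "nc"
  Row 1: "fnfg"
  Row 2: "de"
First row length: 2

2


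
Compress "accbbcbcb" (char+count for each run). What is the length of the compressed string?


Input: accbbcbcb
Runs:
  'a' x 1 => "a1"
  'c' x 2 => "c2"
  'b' x 2 => "b2"
  'c' x 1 => "c1"
  'b' x 1 => "b1"
  'c' x 1 => "c1"
  'b' x 1 => "b1"
Compressed: "a1c2b2c1b1c1b1"
Compressed length: 14

14


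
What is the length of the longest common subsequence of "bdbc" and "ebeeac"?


LCS of "bdbc" and "ebeeac"
DP table:
           e    b    e    e    a    c
      0    0    0    0    0    0    0
  b   0    0    1    1    1    1    1
  d   0    0    1    1    1    1    1
  b   0    0    1    1    1    1    1
  c   0    0    1    1    1    1    2
LCS length = dp[4][6] = 2

2


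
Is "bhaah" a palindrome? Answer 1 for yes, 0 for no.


Input: bhaah
Reversed: haahb
  Compare pos 0 ('b') with pos 4 ('h'): MISMATCH
  Compare pos 1 ('h') with pos 3 ('a'): MISMATCH
Result: not a palindrome

0


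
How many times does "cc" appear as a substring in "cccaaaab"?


Searching for "cc" in "cccaaaab"
Scanning each position:
  Position 0: "cc" => MATCH
  Position 1: "cc" => MATCH
  Position 2: "ca" => no
  Position 3: "aa" => no
  Position 4: "aa" => no
  Position 5: "aa" => no
  Position 6: "ab" => no
Total occurrences: 2

2


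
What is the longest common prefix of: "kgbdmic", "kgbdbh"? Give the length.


Words: kgbdmic, kgbdbh
  Position 0: all 'k' => match
  Position 1: all 'g' => match
  Position 2: all 'b' => match
  Position 3: all 'd' => match
  Position 4: ('m', 'b') => mismatch, stop
LCP = "kgbd" (length 4)

4


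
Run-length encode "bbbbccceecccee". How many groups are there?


Input: bbbbccceecccee
Scanning for consecutive runs:
  Group 1: 'b' x 4 (positions 0-3)
  Group 2: 'c' x 3 (positions 4-6)
  Group 3: 'e' x 2 (positions 7-8)
  Group 4: 'c' x 3 (positions 9-11)
  Group 5: 'e' x 2 (positions 12-13)
Total groups: 5

5


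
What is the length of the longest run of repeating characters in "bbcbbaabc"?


Input: "bbcbbaabc"
Scanning for longest run:
  Position 1 ('b'): continues run of 'b', length=2
  Position 2 ('c'): new char, reset run to 1
  Position 3 ('b'): new char, reset run to 1
  Position 4 ('b'): continues run of 'b', length=2
  Position 5 ('a'): new char, reset run to 1
  Position 6 ('a'): continues run of 'a', length=2
  Position 7 ('b'): new char, reset run to 1
  Position 8 ('c'): new char, reset run to 1
Longest run: 'b' with length 2

2


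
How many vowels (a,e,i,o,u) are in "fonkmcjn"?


Input: fonkmcjn
Checking each character:
  'f' at position 0: consonant
  'o' at position 1: vowel (running total: 1)
  'n' at position 2: consonant
  'k' at position 3: consonant
  'm' at position 4: consonant
  'c' at position 5: consonant
  'j' at position 6: consonant
  'n' at position 7: consonant
Total vowels: 1

1


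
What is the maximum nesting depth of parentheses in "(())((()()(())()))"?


Input: "(())((()()(())()))"
Tracking depth:
  Position 0 '(': depth becomes 1
  Position 1 '(': depth becomes 2
  Position 2 ')': depth becomes 1
  Position 3 ')': depth becomes 0
  Position 4 '(': depth becomes 1
  Position 5 '(': depth becomes 2
  Position 6 '(': depth becomes 3
  Position 7 ')': depth becomes 2
  Position 8 '(': depth becomes 3
  Position 9 ')': depth becomes 2
  Position 10 '(': depth becomes 3
  Position 11 '(': depth becomes 4
  Position 12 ')': depth becomes 3
  Position 13 ')': depth becomes 2
  Position 14 '(': depth becomes 3
  Position 15 ')': depth becomes 2
  Position 16 ')': depth becomes 1
  Position 17 ')': depth becomes 0
Maximum depth reached: 4

4


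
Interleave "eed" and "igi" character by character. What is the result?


Interleaving "eed" and "igi":
  Position 0: 'e' from first, 'i' from second => "ei"
  Position 1: 'e' from first, 'g' from second => "eg"
  Position 2: 'd' from first, 'i' from second => "di"
Result: eiegdi

eiegdi


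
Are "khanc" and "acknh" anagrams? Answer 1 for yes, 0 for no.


Strings: "khanc", "acknh"
Sorted first:  achkn
Sorted second: achkn
Sorted forms match => anagrams

1


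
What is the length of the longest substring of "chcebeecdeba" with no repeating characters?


Input: "chcebeecdeba"
Sliding window (track last position of each char):
  Position 0 ('c'): window [0,0] length 1 -- new best
  Position 1 ('h'): window [0,1] length 2 -- new best
  Position 2 ('c'): repeat (last at 0), move window start to 1
  Position 2 ('c'): window [1,2] length 2
  Position 3 ('e'): window [1,3] length 3 -- new best
  Position 4 ('b'): window [1,4] length 4 -- new best
  Position 5 ('e'): repeat (last at 3), move window start to 4
  Position 5 ('e'): window [4,5] length 2
  Position 6 ('e'): repeat (last at 5), move window start to 6
  Position 6 ('e'): window [6,6] length 1
  Position 7 ('c'): window [6,7] length 2
  Position 8 ('d'): window [6,8] length 3
  Position 9 ('e'): repeat (last at 6), move window start to 7
  Position 9 ('e'): window [7,9] length 3
  Position 10 ('b'): window [7,10] length 4
  Position 11 ('a'): window [7,11] length 5 -- new best
Longest substring with no repeats: "cdeba" with length 5

5


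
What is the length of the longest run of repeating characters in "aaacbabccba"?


Input: "aaacbabccba"
Scanning for longest run:
  Position 1 ('a'): continues run of 'a', length=2
  Position 2 ('a'): continues run of 'a', length=3
  Position 3 ('c'): new char, reset run to 1
  Position 4 ('b'): new char, reset run to 1
  Position 5 ('a'): new char, reset run to 1
  Position 6 ('b'): new char, reset run to 1
  Position 7 ('c'): new char, reset run to 1
  Position 8 ('c'): continues run of 'c', length=2
  Position 9 ('b'): new char, reset run to 1
  Position 10 ('a'): new char, reset run to 1
Longest run: 'a' with length 3

3


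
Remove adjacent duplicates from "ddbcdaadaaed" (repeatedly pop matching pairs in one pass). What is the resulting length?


Input: ddbcdaadaaed
Stack-based adjacent duplicate removal:
  Read 'd': push. Stack: d
  Read 'd': matches stack top 'd' => pop. Stack: (empty)
  Read 'b': push. Stack: b
  Read 'c': push. Stack: bc
  Read 'd': push. Stack: bcd
  Read 'a': push. Stack: bcda
  Read 'a': matches stack top 'a' => pop. Stack: bcd
  Read 'd': matches stack top 'd' => pop. Stack: bc
  Read 'a': push. Stack: bca
  Read 'a': matches stack top 'a' => pop. Stack: bc
  Read 'e': push. Stack: bce
  Read 'd': push. Stack: bced
Final stack: "bced" (length 4)

4


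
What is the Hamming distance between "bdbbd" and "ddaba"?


Comparing "bdbbd" and "ddaba" position by position:
  Position 0: 'b' vs 'd' => differ
  Position 1: 'd' vs 'd' => same
  Position 2: 'b' vs 'a' => differ
  Position 3: 'b' vs 'b' => same
  Position 4: 'd' vs 'a' => differ
Total differences (Hamming distance): 3

3


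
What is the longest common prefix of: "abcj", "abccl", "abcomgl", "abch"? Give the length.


Words: abcj, abccl, abcomgl, abch
  Position 0: all 'a' => match
  Position 1: all 'b' => match
  Position 2: all 'c' => match
  Position 3: ('j', 'c', 'o', 'h') => mismatch, stop
LCP = "abc" (length 3)

3


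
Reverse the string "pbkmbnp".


Input: pbkmbnp
Reading characters right to left:
  Position 6: 'p'
  Position 5: 'n'
  Position 4: 'b'
  Position 3: 'm'
  Position 2: 'k'
  Position 1: 'b'
  Position 0: 'p'
Reversed: pnbmkbp

pnbmkbp


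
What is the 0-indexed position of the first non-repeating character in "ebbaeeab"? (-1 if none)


Input: ebbaeeab
Character frequencies:
  'a': 2
  'b': 3
  'e': 3
Scanning left to right for freq == 1:
  Position 0 ('e'): freq=3, skip
  Position 1 ('b'): freq=3, skip
  Position 2 ('b'): freq=3, skip
  Position 3 ('a'): freq=2, skip
  Position 4 ('e'): freq=3, skip
  Position 5 ('e'): freq=3, skip
  Position 6 ('a'): freq=2, skip
  Position 7 ('b'): freq=3, skip
  No unique character found => answer = -1

-1


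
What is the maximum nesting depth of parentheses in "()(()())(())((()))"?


Input: "()(()())(())((()))"
Tracking depth:
  Position 0 '(': depth becomes 1
  Position 1 ')': depth becomes 0
  Position 2 '(': depth becomes 1
  Position 3 '(': depth becomes 2
  Position 4 ')': depth becomes 1
  Position 5 '(': depth becomes 2
  Position 6 ')': depth becomes 1
  Position 7 ')': depth becomes 0
  Position 8 '(': depth becomes 1
  Position 9 '(': depth becomes 2
  Position 10 ')': depth becomes 1
  Position 11 ')': depth becomes 0
  Position 12 '(': depth becomes 1
  Position 13 '(': depth becomes 2
  Position 14 '(': depth becomes 3
  Position 15 ')': depth becomes 2
  Position 16 ')': depth becomes 1
  Position 17 ')': depth becomes 0
Maximum depth reached: 3

3


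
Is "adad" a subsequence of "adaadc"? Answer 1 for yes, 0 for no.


Check if "adad" is a subsequence of "adaadc"
Greedy scan:
  Position 0 ('a'): matches sub[0] = 'a'
  Position 1 ('d'): matches sub[1] = 'd'
  Position 2 ('a'): matches sub[2] = 'a'
  Position 3 ('a'): no match needed
  Position 4 ('d'): matches sub[3] = 'd'
  Position 5 ('c'): no match needed
All 4 characters matched => is a subsequence

1


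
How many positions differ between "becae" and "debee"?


Comparing "becae" and "debee" position by position:
  Position 0: 'b' vs 'd' => DIFFER
  Position 1: 'e' vs 'e' => same
  Position 2: 'c' vs 'b' => DIFFER
  Position 3: 'a' vs 'e' => DIFFER
  Position 4: 'e' vs 'e' => same
Positions that differ: 3

3


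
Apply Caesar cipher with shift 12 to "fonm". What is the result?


Caesar cipher: shift "fonm" by 12
  'f' (pos 5) + 12 = pos 17 = 'r'
  'o' (pos 14) + 12 = pos 0 = 'a'
  'n' (pos 13) + 12 = pos 25 = 'z'
  'm' (pos 12) + 12 = pos 24 = 'y'
Result: razy

razy


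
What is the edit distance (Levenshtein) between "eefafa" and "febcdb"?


Computing edit distance: "eefafa" -> "febcdb"
DP table:
           f    e    b    c    d    b
      0    1    2    3    4    5    6
  e   1    1    1    2    3    4    5
  e   2    2    1    2    3    4    5
  f   3    2    2    2    3    4    5
  a   4    3    3    3    3    4    5
  f   5    4    4    4    4    4    5
  a   6    5    5    5    5    5    5
Edit distance = dp[6][6] = 5

5


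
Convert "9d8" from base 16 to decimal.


Input: "9d8" in base 16
Positional expansion:
  Digit '9' (value 9) x 16^2 = 2304
  Digit 'd' (value 13) x 16^1 = 208
  Digit '8' (value 8) x 16^0 = 8
Sum = 2520

2520


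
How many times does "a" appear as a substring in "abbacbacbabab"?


Searching for "a" in "abbacbacbabab"
Scanning each position:
  Position 0: "a" => MATCH
  Position 1: "b" => no
  Position 2: "b" => no
  Position 3: "a" => MATCH
  Position 4: "c" => no
  Position 5: "b" => no
  Position 6: "a" => MATCH
  Position 7: "c" => no
  Position 8: "b" => no
  Position 9: "a" => MATCH
  Position 10: "b" => no
  Position 11: "a" => MATCH
  Position 12: "b" => no
Total occurrences: 5

5


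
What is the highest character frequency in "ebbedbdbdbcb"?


Input: ebbedbdbdbcb
Character counts:
  'b': 6
  'c': 1
  'd': 3
  'e': 2
Maximum frequency: 6

6


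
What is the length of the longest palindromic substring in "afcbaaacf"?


Input: "afcbaaacf"
Checking substrings for palindromes:
  [4:7] "aaa" (len 3) => palindrome
  [4:6] "aa" (len 2) => palindrome
  [5:7] "aa" (len 2) => palindrome
Longest palindromic substring: "aaa" with length 3

3


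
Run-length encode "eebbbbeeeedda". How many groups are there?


Input: eebbbbeeeedda
Scanning for consecutive runs:
  Group 1: 'e' x 2 (positions 0-1)
  Group 2: 'b' x 4 (positions 2-5)
  Group 3: 'e' x 4 (positions 6-9)
  Group 4: 'd' x 2 (positions 10-11)
  Group 5: 'a' x 1 (positions 12-12)
Total groups: 5

5


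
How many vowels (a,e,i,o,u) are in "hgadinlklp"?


Input: hgadinlklp
Checking each character:
  'h' at position 0: consonant
  'g' at position 1: consonant
  'a' at position 2: vowel (running total: 1)
  'd' at position 3: consonant
  'i' at position 4: vowel (running total: 2)
  'n' at position 5: consonant
  'l' at position 6: consonant
  'k' at position 7: consonant
  'l' at position 8: consonant
  'p' at position 9: consonant
Total vowels: 2

2


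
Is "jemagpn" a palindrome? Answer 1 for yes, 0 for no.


Input: jemagpn
Reversed: npgamej
  Compare pos 0 ('j') with pos 6 ('n'): MISMATCH
  Compare pos 1 ('e') with pos 5 ('p'): MISMATCH
  Compare pos 2 ('m') with pos 4 ('g'): MISMATCH
Result: not a palindrome

0


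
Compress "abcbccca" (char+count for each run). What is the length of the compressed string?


Input: abcbccca
Runs:
  'a' x 1 => "a1"
  'b' x 1 => "b1"
  'c' x 1 => "c1"
  'b' x 1 => "b1"
  'c' x 3 => "c3"
  'a' x 1 => "a1"
Compressed: "a1b1c1b1c3a1"
Compressed length: 12

12


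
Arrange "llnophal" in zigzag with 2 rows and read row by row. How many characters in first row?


Zigzag "llnophal" into 2 rows:
Placing characters:
  'l' => row 0
  'l' => row 1
  'n' => row 0
  'o' => row 1
  'p' => row 0
  'h' => row 1
  'a' => row 0
  'l' => row 1
Rows:
  Row 0: "lnpa"
  Row 1: "lohl"
First row length: 4

4


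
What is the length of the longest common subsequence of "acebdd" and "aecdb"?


LCS of "acebdd" and "aecdb"
DP table:
           a    e    c    d    b
      0    0    0    0    0    0
  a   0    1    1    1    1    1
  c   0    1    1    2    2    2
  e   0    1    2    2    2    2
  b   0    1    2    2    2    3
  d   0    1    2    2    3    3
  d   0    1    2    2    3    3
LCS length = dp[6][5] = 3

3


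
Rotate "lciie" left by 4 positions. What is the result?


Input: "lciie", rotate left by 4
First 4 characters: "lcii"
Remaining characters: "e"
Concatenate remaining + first: "e" + "lcii" = "elcii"

elcii


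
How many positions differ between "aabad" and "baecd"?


Comparing "aabad" and "baecd" position by position:
  Position 0: 'a' vs 'b' => DIFFER
  Position 1: 'a' vs 'a' => same
  Position 2: 'b' vs 'e' => DIFFER
  Position 3: 'a' vs 'c' => DIFFER
  Position 4: 'd' vs 'd' => same
Positions that differ: 3

3


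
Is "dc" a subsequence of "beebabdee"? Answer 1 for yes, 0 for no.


Check if "dc" is a subsequence of "beebabdee"
Greedy scan:
  Position 0 ('b'): no match needed
  Position 1 ('e'): no match needed
  Position 2 ('e'): no match needed
  Position 3 ('b'): no match needed
  Position 4 ('a'): no match needed
  Position 5 ('b'): no match needed
  Position 6 ('d'): matches sub[0] = 'd'
  Position 7 ('e'): no match needed
  Position 8 ('e'): no match needed
Only matched 1/2 characters => not a subsequence

0


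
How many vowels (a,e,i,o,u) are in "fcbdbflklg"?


Input: fcbdbflklg
Checking each character:
  'f' at position 0: consonant
  'c' at position 1: consonant
  'b' at position 2: consonant
  'd' at position 3: consonant
  'b' at position 4: consonant
  'f' at position 5: consonant
  'l' at position 6: consonant
  'k' at position 7: consonant
  'l' at position 8: consonant
  'g' at position 9: consonant
Total vowels: 0

0


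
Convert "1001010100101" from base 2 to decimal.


Input: "1001010100101" in base 2
Positional expansion:
  Digit '1' (value 1) x 2^12 = 4096
  Digit '0' (value 0) x 2^11 = 0
  Digit '0' (value 0) x 2^10 = 0
  Digit '1' (value 1) x 2^9 = 512
  Digit '0' (value 0) x 2^8 = 0
  Digit '1' (value 1) x 2^7 = 128
  Digit '0' (value 0) x 2^6 = 0
  Digit '1' (value 1) x 2^5 = 32
  Digit '0' (value 0) x 2^4 = 0
  Digit '0' (value 0) x 2^3 = 0
  Digit '1' (value 1) x 2^2 = 4
  Digit '0' (value 0) x 2^1 = 0
  Digit '1' (value 1) x 2^0 = 1
Sum = 4773

4773


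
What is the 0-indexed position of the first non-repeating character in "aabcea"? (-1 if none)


Input: aabcea
Character frequencies:
  'a': 3
  'b': 1
  'c': 1
  'e': 1
Scanning left to right for freq == 1:
  Position 0 ('a'): freq=3, skip
  Position 1 ('a'): freq=3, skip
  Position 2 ('b'): unique! => answer = 2

2


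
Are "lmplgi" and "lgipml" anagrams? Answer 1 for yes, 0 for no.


Strings: "lmplgi", "lgipml"
Sorted first:  gillmp
Sorted second: gillmp
Sorted forms match => anagrams

1


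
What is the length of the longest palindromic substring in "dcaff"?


Input: "dcaff"
Checking substrings for palindromes:
  [3:5] "ff" (len 2) => palindrome
Longest palindromic substring: "ff" with length 2

2


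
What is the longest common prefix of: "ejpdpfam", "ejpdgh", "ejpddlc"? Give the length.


Words: ejpdpfam, ejpdgh, ejpddlc
  Position 0: all 'e' => match
  Position 1: all 'j' => match
  Position 2: all 'p' => match
  Position 3: all 'd' => match
  Position 4: ('p', 'g', 'd') => mismatch, stop
LCP = "ejpd" (length 4)

4


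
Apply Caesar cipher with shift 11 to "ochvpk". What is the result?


Caesar cipher: shift "ochvpk" by 11
  'o' (pos 14) + 11 = pos 25 = 'z'
  'c' (pos 2) + 11 = pos 13 = 'n'
  'h' (pos 7) + 11 = pos 18 = 's'
  'v' (pos 21) + 11 = pos 6 = 'g'
  'p' (pos 15) + 11 = pos 0 = 'a'
  'k' (pos 10) + 11 = pos 21 = 'v'
Result: znsgav

znsgav


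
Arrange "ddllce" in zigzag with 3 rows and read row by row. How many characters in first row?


Zigzag "ddllce" into 3 rows:
Placing characters:
  'd' => row 0
  'd' => row 1
  'l' => row 2
  'l' => row 1
  'c' => row 0
  'e' => row 1
Rows:
  Row 0: "dc"
  Row 1: "dle"
  Row 2: "l"
First row length: 2

2


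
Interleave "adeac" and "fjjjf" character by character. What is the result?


Interleaving "adeac" and "fjjjf":
  Position 0: 'a' from first, 'f' from second => "af"
  Position 1: 'd' from first, 'j' from second => "dj"
  Position 2: 'e' from first, 'j' from second => "ej"
  Position 3: 'a' from first, 'j' from second => "aj"
  Position 4: 'c' from first, 'f' from second => "cf"
Result: afdjejajcf

afdjejajcf


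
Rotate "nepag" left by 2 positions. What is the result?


Input: "nepag", rotate left by 2
First 2 characters: "ne"
Remaining characters: "pag"
Concatenate remaining + first: "pag" + "ne" = "pagne"

pagne


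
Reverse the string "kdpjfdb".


Input: kdpjfdb
Reading characters right to left:
  Position 6: 'b'
  Position 5: 'd'
  Position 4: 'f'
  Position 3: 'j'
  Position 2: 'p'
  Position 1: 'd'
  Position 0: 'k'
Reversed: bdfjpdk

bdfjpdk


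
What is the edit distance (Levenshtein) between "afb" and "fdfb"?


Computing edit distance: "afb" -> "fdfb"
DP table:
           f    d    f    b
      0    1    2    3    4
  a   1    1    2    3    4
  f   2    1    2    2    3
  b   3    2    2    3    2
Edit distance = dp[3][4] = 2

2


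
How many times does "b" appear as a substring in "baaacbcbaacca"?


Searching for "b" in "baaacbcbaacca"
Scanning each position:
  Position 0: "b" => MATCH
  Position 1: "a" => no
  Position 2: "a" => no
  Position 3: "a" => no
  Position 4: "c" => no
  Position 5: "b" => MATCH
  Position 6: "c" => no
  Position 7: "b" => MATCH
  Position 8: "a" => no
  Position 9: "a" => no
  Position 10: "c" => no
  Position 11: "c" => no
  Position 12: "a" => no
Total occurrences: 3

3


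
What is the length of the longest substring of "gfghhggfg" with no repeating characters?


Input: "gfghhggfg"
Sliding window (track last position of each char):
  Position 0 ('g'): window [0,0] length 1 -- new best
  Position 1 ('f'): window [0,1] length 2 -- new best
  Position 2 ('g'): repeat (last at 0), move window start to 1
  Position 2 ('g'): window [1,2] length 2
  Position 3 ('h'): window [1,3] length 3 -- new best
  Position 4 ('h'): repeat (last at 3), move window start to 4
  Position 4 ('h'): window [4,4] length 1
  Position 5 ('g'): window [4,5] length 2
  Position 6 ('g'): repeat (last at 5), move window start to 6
  Position 6 ('g'): window [6,6] length 1
  Position 7 ('f'): window [6,7] length 2
  Position 8 ('g'): repeat (last at 6), move window start to 7
  Position 8 ('g'): window [7,8] length 2
Longest substring with no repeats: "fgh" with length 3

3


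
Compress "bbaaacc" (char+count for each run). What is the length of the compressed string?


Input: bbaaacc
Runs:
  'b' x 2 => "b2"
  'a' x 3 => "a3"
  'c' x 2 => "c2"
Compressed: "b2a3c2"
Compressed length: 6

6


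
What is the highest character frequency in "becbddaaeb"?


Input: becbddaaeb
Character counts:
  'a': 2
  'b': 3
  'c': 1
  'd': 2
  'e': 2
Maximum frequency: 3

3


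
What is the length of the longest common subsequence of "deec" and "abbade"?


LCS of "deec" and "abbade"
DP table:
           a    b    b    a    d    e
      0    0    0    0    0    0    0
  d   0    0    0    0    0    1    1
  e   0    0    0    0    0    1    2
  e   0    0    0    0    0    1    2
  c   0    0    0    0    0    1    2
LCS length = dp[4][6] = 2

2


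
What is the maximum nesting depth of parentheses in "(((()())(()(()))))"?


Input: "(((()())(()(()))))"
Tracking depth:
  Position 0 '(': depth becomes 1
  Position 1 '(': depth becomes 2
  Position 2 '(': depth becomes 3
  Position 3 '(': depth becomes 4
  Position 4 ')': depth becomes 3
  Position 5 '(': depth becomes 4
  Position 6 ')': depth becomes 3
  Position 7 ')': depth becomes 2
  Position 8 '(': depth becomes 3
  Position 9 '(': depth becomes 4
  Position 10 ')': depth becomes 3
  Position 11 '(': depth becomes 4
  Position 12 '(': depth becomes 5
  Position 13 ')': depth becomes 4
  Position 14 ')': depth becomes 3
  Position 15 ')': depth becomes 2
  Position 16 ')': depth becomes 1
  Position 17 ')': depth becomes 0
Maximum depth reached: 5

5


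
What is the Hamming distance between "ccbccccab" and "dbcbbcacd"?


Comparing "ccbccccab" and "dbcbbcacd" position by position:
  Position 0: 'c' vs 'd' => differ
  Position 1: 'c' vs 'b' => differ
  Position 2: 'b' vs 'c' => differ
  Position 3: 'c' vs 'b' => differ
  Position 4: 'c' vs 'b' => differ
  Position 5: 'c' vs 'c' => same
  Position 6: 'c' vs 'a' => differ
  Position 7: 'a' vs 'c' => differ
  Position 8: 'b' vs 'd' => differ
Total differences (Hamming distance): 8

8


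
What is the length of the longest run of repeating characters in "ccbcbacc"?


Input: "ccbcbacc"
Scanning for longest run:
  Position 1 ('c'): continues run of 'c', length=2
  Position 2 ('b'): new char, reset run to 1
  Position 3 ('c'): new char, reset run to 1
  Position 4 ('b'): new char, reset run to 1
  Position 5 ('a'): new char, reset run to 1
  Position 6 ('c'): new char, reset run to 1
  Position 7 ('c'): continues run of 'c', length=2
Longest run: 'c' with length 2

2


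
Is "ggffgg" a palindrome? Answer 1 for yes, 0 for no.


Input: ggffgg
Reversed: ggffgg
  Compare pos 0 ('g') with pos 5 ('g'): match
  Compare pos 1 ('g') with pos 4 ('g'): match
  Compare pos 2 ('f') with pos 3 ('f'): match
Result: palindrome

1


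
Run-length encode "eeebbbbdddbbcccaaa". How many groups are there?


Input: eeebbbbdddbbcccaaa
Scanning for consecutive runs:
  Group 1: 'e' x 3 (positions 0-2)
  Group 2: 'b' x 4 (positions 3-6)
  Group 3: 'd' x 3 (positions 7-9)
  Group 4: 'b' x 2 (positions 10-11)
  Group 5: 'c' x 3 (positions 12-14)
  Group 6: 'a' x 3 (positions 15-17)
Total groups: 6

6


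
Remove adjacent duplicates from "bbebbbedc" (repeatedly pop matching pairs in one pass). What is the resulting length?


Input: bbebbbedc
Stack-based adjacent duplicate removal:
  Read 'b': push. Stack: b
  Read 'b': matches stack top 'b' => pop. Stack: (empty)
  Read 'e': push. Stack: e
  Read 'b': push. Stack: eb
  Read 'b': matches stack top 'b' => pop. Stack: e
  Read 'b': push. Stack: eb
  Read 'e': push. Stack: ebe
  Read 'd': push. Stack: ebed
  Read 'c': push. Stack: ebedc
Final stack: "ebedc" (length 5)

5


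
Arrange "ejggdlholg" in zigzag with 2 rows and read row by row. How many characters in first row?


Zigzag "ejggdlholg" into 2 rows:
Placing characters:
  'e' => row 0
  'j' => row 1
  'g' => row 0
  'g' => row 1
  'd' => row 0
  'l' => row 1
  'h' => row 0
  'o' => row 1
  'l' => row 0
  'g' => row 1
Rows:
  Row 0: "egdhl"
  Row 1: "jglog"
First row length: 5

5


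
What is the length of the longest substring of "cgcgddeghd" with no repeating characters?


Input: "cgcgddeghd"
Sliding window (track last position of each char):
  Position 0 ('c'): window [0,0] length 1 -- new best
  Position 1 ('g'): window [0,1] length 2 -- new best
  Position 2 ('c'): repeat (last at 0), move window start to 1
  Position 2 ('c'): window [1,2] length 2
  Position 3 ('g'): repeat (last at 1), move window start to 2
  Position 3 ('g'): window [2,3] length 2
  Position 4 ('d'): window [2,4] length 3 -- new best
  Position 5 ('d'): repeat (last at 4), move window start to 5
  Position 5 ('d'): window [5,5] length 1
  Position 6 ('e'): window [5,6] length 2
  Position 7 ('g'): window [5,7] length 3
  Position 8 ('h'): window [5,8] length 4 -- new best
  Position 9 ('d'): repeat (last at 5), move window start to 6
  Position 9 ('d'): window [6,9] length 4
Longest substring with no repeats: "degh" with length 4

4


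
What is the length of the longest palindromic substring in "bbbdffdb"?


Input: "bbbdffdb"
Checking substrings for palindromes:
  [2:8] "bdffdb" (len 6) => palindrome
  [3:7] "dffd" (len 4) => palindrome
  [0:3] "bbb" (len 3) => palindrome
  [0:2] "bb" (len 2) => palindrome
  [1:3] "bb" (len 2) => palindrome
  [4:6] "ff" (len 2) => palindrome
Longest palindromic substring: "bdffdb" with length 6

6


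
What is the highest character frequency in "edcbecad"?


Input: edcbecad
Character counts:
  'a': 1
  'b': 1
  'c': 2
  'd': 2
  'e': 2
Maximum frequency: 2

2


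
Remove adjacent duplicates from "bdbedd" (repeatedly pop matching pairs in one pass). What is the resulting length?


Input: bdbedd
Stack-based adjacent duplicate removal:
  Read 'b': push. Stack: b
  Read 'd': push. Stack: bd
  Read 'b': push. Stack: bdb
  Read 'e': push. Stack: bdbe
  Read 'd': push. Stack: bdbed
  Read 'd': matches stack top 'd' => pop. Stack: bdbe
Final stack: "bdbe" (length 4)

4


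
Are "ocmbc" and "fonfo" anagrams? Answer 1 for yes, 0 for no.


Strings: "ocmbc", "fonfo"
Sorted first:  bccmo
Sorted second: ffnoo
Differ at position 0: 'b' vs 'f' => not anagrams

0


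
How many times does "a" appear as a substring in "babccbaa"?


Searching for "a" in "babccbaa"
Scanning each position:
  Position 0: "b" => no
  Position 1: "a" => MATCH
  Position 2: "b" => no
  Position 3: "c" => no
  Position 4: "c" => no
  Position 5: "b" => no
  Position 6: "a" => MATCH
  Position 7: "a" => MATCH
Total occurrences: 3

3


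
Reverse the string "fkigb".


Input: fkigb
Reading characters right to left:
  Position 4: 'b'
  Position 3: 'g'
  Position 2: 'i'
  Position 1: 'k'
  Position 0: 'f'
Reversed: bgikf

bgikf


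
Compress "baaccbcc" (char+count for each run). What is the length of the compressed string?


Input: baaccbcc
Runs:
  'b' x 1 => "b1"
  'a' x 2 => "a2"
  'c' x 2 => "c2"
  'b' x 1 => "b1"
  'c' x 2 => "c2"
Compressed: "b1a2c2b1c2"
Compressed length: 10

10


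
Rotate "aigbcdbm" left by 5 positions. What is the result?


Input: "aigbcdbm", rotate left by 5
First 5 characters: "aigbc"
Remaining characters: "dbm"
Concatenate remaining + first: "dbm" + "aigbc" = "dbmaigbc"

dbmaigbc


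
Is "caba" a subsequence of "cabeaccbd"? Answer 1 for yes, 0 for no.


Check if "caba" is a subsequence of "cabeaccbd"
Greedy scan:
  Position 0 ('c'): matches sub[0] = 'c'
  Position 1 ('a'): matches sub[1] = 'a'
  Position 2 ('b'): matches sub[2] = 'b'
  Position 3 ('e'): no match needed
  Position 4 ('a'): matches sub[3] = 'a'
  Position 5 ('c'): no match needed
  Position 6 ('c'): no match needed
  Position 7 ('b'): no match needed
  Position 8 ('d'): no match needed
All 4 characters matched => is a subsequence

1


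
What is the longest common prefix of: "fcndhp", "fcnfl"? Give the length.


Words: fcndhp, fcnfl
  Position 0: all 'f' => match
  Position 1: all 'c' => match
  Position 2: all 'n' => match
  Position 3: ('d', 'f') => mismatch, stop
LCP = "fcn" (length 3)

3


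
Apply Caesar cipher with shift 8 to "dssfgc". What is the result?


Caesar cipher: shift "dssfgc" by 8
  'd' (pos 3) + 8 = pos 11 = 'l'
  's' (pos 18) + 8 = pos 0 = 'a'
  's' (pos 18) + 8 = pos 0 = 'a'
  'f' (pos 5) + 8 = pos 13 = 'n'
  'g' (pos 6) + 8 = pos 14 = 'o'
  'c' (pos 2) + 8 = pos 10 = 'k'
Result: laanok

laanok


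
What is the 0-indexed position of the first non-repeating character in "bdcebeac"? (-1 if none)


Input: bdcebeac
Character frequencies:
  'a': 1
  'b': 2
  'c': 2
  'd': 1
  'e': 2
Scanning left to right for freq == 1:
  Position 0 ('b'): freq=2, skip
  Position 1 ('d'): unique! => answer = 1

1


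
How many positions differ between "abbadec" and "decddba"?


Comparing "abbadec" and "decddba" position by position:
  Position 0: 'a' vs 'd' => DIFFER
  Position 1: 'b' vs 'e' => DIFFER
  Position 2: 'b' vs 'c' => DIFFER
  Position 3: 'a' vs 'd' => DIFFER
  Position 4: 'd' vs 'd' => same
  Position 5: 'e' vs 'b' => DIFFER
  Position 6: 'c' vs 'a' => DIFFER
Positions that differ: 6

6


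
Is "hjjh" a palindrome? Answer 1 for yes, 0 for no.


Input: hjjh
Reversed: hjjh
  Compare pos 0 ('h') with pos 3 ('h'): match
  Compare pos 1 ('j') with pos 2 ('j'): match
Result: palindrome

1


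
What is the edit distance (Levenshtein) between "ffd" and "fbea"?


Computing edit distance: "ffd" -> "fbea"
DP table:
           f    b    e    a
      0    1    2    3    4
  f   1    0    1    2    3
  f   2    1    1    2    3
  d   3    2    2    2    3
Edit distance = dp[3][4] = 3

3


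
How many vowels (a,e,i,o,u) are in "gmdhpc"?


Input: gmdhpc
Checking each character:
  'g' at position 0: consonant
  'm' at position 1: consonant
  'd' at position 2: consonant
  'h' at position 3: consonant
  'p' at position 4: consonant
  'c' at position 5: consonant
Total vowels: 0

0


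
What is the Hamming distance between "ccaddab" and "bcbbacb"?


Comparing "ccaddab" and "bcbbacb" position by position:
  Position 0: 'c' vs 'b' => differ
  Position 1: 'c' vs 'c' => same
  Position 2: 'a' vs 'b' => differ
  Position 3: 'd' vs 'b' => differ
  Position 4: 'd' vs 'a' => differ
  Position 5: 'a' vs 'c' => differ
  Position 6: 'b' vs 'b' => same
Total differences (Hamming distance): 5

5


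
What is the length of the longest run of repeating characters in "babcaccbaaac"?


Input: "babcaccbaaac"
Scanning for longest run:
  Position 1 ('a'): new char, reset run to 1
  Position 2 ('b'): new char, reset run to 1
  Position 3 ('c'): new char, reset run to 1
  Position 4 ('a'): new char, reset run to 1
  Position 5 ('c'): new char, reset run to 1
  Position 6 ('c'): continues run of 'c', length=2
  Position 7 ('b'): new char, reset run to 1
  Position 8 ('a'): new char, reset run to 1
  Position 9 ('a'): continues run of 'a', length=2
  Position 10 ('a'): continues run of 'a', length=3
  Position 11 ('c'): new char, reset run to 1
Longest run: 'a' with length 3

3


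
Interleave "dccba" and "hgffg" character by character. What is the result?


Interleaving "dccba" and "hgffg":
  Position 0: 'd' from first, 'h' from second => "dh"
  Position 1: 'c' from first, 'g' from second => "cg"
  Position 2: 'c' from first, 'f' from second => "cf"
  Position 3: 'b' from first, 'f' from second => "bf"
  Position 4: 'a' from first, 'g' from second => "ag"
Result: dhcgcfbfag

dhcgcfbfag


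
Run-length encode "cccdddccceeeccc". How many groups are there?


Input: cccdddccceeeccc
Scanning for consecutive runs:
  Group 1: 'c' x 3 (positions 0-2)
  Group 2: 'd' x 3 (positions 3-5)
  Group 3: 'c' x 3 (positions 6-8)
  Group 4: 'e' x 3 (positions 9-11)
  Group 5: 'c' x 3 (positions 12-14)
Total groups: 5

5


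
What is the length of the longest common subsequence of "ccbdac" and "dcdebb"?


LCS of "ccbdac" and "dcdebb"
DP table:
           d    c    d    e    b    b
      0    0    0    0    0    0    0
  c   0    0    1    1    1    1    1
  c   0    0    1    1    1    1    1
  b   0    0    1    1    1    2    2
  d   0    1    1    2    2    2    2
  a   0    1    1    2    2    2    2
  c   0    1    2    2    2    2    2
LCS length = dp[6][6] = 2

2


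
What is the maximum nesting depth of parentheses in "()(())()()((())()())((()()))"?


Input: "()(())()()((())()())((()()))"
Tracking depth:
  Position 0 '(': depth becomes 1
  Position 1 ')': depth becomes 0
  Position 2 '(': depth becomes 1
  Position 3 '(': depth becomes 2
  Position 4 ')': depth becomes 1
  Position 5 ')': depth becomes 0
  Position 6 '(': depth becomes 1
  Position 7 ')': depth becomes 0
  Position 8 '(': depth becomes 1
  Position 9 ')': depth becomes 0
  Position 10 '(': depth becomes 1
  Position 11 '(': depth becomes 2
  Position 12 '(': depth becomes 3
  Position 13 ')': depth becomes 2
  Position 14 ')': depth becomes 1
  Position 15 '(': depth becomes 2
  Position 16 ')': depth becomes 1
  Position 17 '(': depth becomes 2
  Position 18 ')': depth becomes 1
  Position 19 ')': depth becomes 0
  Position 20 '(': depth becomes 1
  Position 21 '(': depth becomes 2
  Position 22 '(': depth becomes 3
  Position 23 ')': depth becomes 2
  Position 24 '(': depth becomes 3
  Position 25 ')': depth becomes 2
  Position 26 ')': depth becomes 1
  Position 27 ')': depth becomes 0
Maximum depth reached: 3

3
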